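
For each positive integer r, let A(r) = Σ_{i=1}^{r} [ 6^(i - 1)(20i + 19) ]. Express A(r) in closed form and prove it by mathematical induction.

We claim A(r) = 6^r(4r + 3) - 3 for all r ≥ 1.
Base step (r = 1): A(1) = 39, and the closed form gives 39. They agree.
Inductive step: assume the claim holds for r = i, so A(i) = 6^i(4i + 3) - 3.
Then A(i+1) = A(i) + (6^i(20i + 39)) = (6^i(4i + 3) - 3) + (6^i(20i + 39)).
Simplifying, A(i+1) = 24·6^i·i + 42·6^i - 3 = 6^(i+1)(4(i+1) + 3) - 3,
which is the closed form with r = i+1.
This completes the induction.

A(r) = 6^r(4r + 3) - 3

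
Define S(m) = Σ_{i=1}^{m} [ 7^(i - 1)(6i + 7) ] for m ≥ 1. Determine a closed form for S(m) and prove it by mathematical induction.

We claim S(m) = 7^m(m + 1) - 1 for all m ≥ 1.
When m = 1: S(1) = 13, and the closed form gives 13. They agree.
Suppose the result is true for m = i, so S(i) = 7^i(i + 1) - 1.
Then S(i+1) = S(i) + (7^i(6i + 13)) = (7^i(i + 1) - 1) + (7^i(6i + 13)).
Simplifying, S(i+1) = 7·7^i·i + 14·7^i - 1 = 7^(i+1)((i+1) + 1) - 1,
which is the closed form with m = i+1.
By the principle of mathematical induction, the result holds for all m ≥ 1.

S(m) = 7^m(m + 1) - 1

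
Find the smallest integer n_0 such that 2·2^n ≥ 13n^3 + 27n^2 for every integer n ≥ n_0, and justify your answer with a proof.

At n = 14: 32768 < 40964, so the inequality fails and n_0 ≥ 15. We prove 2·2^n ≥ 13n^3 + 27n^2 for all n ≥ 15.
When n = 15: 2·2^n = 65536 and 13n^3 + 27n^2 = 49950, so 65536 ≥ 49950.
Inductive step: suppose the statement holds for some i ≥ 15, so 2·2^i ≥ 13i^3 + 27i^2.
Then 2·2^(i + 1) = 2·(2·2^i) ≥ 2·(13i^3 + 27i^2).
Also, for i ≥ 15 we have 2·(13i^3 + 27i^2) ≥ 13(i+1)^3 + 27(i+1)^2, since 2·(13i^3 + 27i^2) − (13(i+1)^3 + 27(i+1)^2) = 13i^3 - 12i^2 - 93i - 40, which is nonnegative for all i ≥ 15.
Combining, 2·2^(i + 1) ≥ 13(i+1)^3 + 27(i+1)^2.
By induction, the statement is established for all n ≥ 15.
Hence the smallest such n_0 is 15.

n_0 = 15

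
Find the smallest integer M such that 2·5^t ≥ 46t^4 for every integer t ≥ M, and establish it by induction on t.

M = 7

At t = 6: 31250 < 59616, so the inequality fails and M ≥ 7. We prove 2·5^t ≥ 46t^4 for all t ≥ 7.
For the base case t = 7: 2·5^t = 156250 and 46t^4 = 110446, so 156250 ≥ 110446.
Inductive step: assume the claim holds for t = m, so 2·5^m ≥ 46m^4.
Then 2·5^(m + 1) = 5·(2·5^m) ≥ 5·(46m^4).
Also, for m ≥ 7 we have 5·(46m^4) ≥ 46(m+1)^4, since 5 ≥ (1 + 1/m)^4 for all m ≥ 7.
Combining, 2·5^(m + 1) ≥ 46(m+1)^4.
By induction, the statement is established for all t ≥ 7.
Hence the smallest such M is 7.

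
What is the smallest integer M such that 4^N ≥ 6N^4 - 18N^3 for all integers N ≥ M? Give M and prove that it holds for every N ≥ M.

At N = 5: 1024 < 1500, so the inequality fails and M ≥ 6. We prove 4^N ≥ 6N^4 - 18N^3 for all N ≥ 6.
When N = 6: 4^N = 4096 and 6N^4 - 18N^3 = 3888, so 4096 ≥ 3888.
Inductive step: suppose the statement holds for some j ≥ 6, so 4^j ≥ 6j^4 - 18j^3.
Then 4^(j + 1) = 4·(4^j) ≥ 4·(6j^4 - 18j^3).
Also, for j ≥ 6 we have 4·(6j^4 - 18j^3) ≥ 6(j+1)^4 - 18(j+1)^3, since 4·(6j^4 - 18j^3) − (6(j+1)^4 - 18(j+1)^3) = 18j^4 - 78j^3 + 18j^2 + 30j + 12, which is nonnegative for all j ≥ 6.
Combining, 4^(j + 1) ≥ 6(j+1)^4 - 18(j+1)^3.
Hence, by induction on N, the claim holds for every N ≥ 6.
Hence the smallest such M is 6.

M = 6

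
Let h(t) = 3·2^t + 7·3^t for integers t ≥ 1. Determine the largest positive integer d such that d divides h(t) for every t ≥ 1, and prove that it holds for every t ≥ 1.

d = 3

Computing the first values: h(1) = 27 and h(2) = 75; gcd(27, 75) = 3, so d ≤ 3.
We prove 3 | 3·2^t + 7·3^t for all t ≥ 1 by induction on t.
Base case (t = 1): h(1) = 27 = 3·(9), so 3 | h(1).
Inductive step: assume the claim holds for t = j, i.e. 3 | h(j). Then
h(j+1) − 3·h(j) = (3·2^(j+1) + 7·3^(j+1)) − 3·(3·2^j + 7·3^j) = (3)·2^j·(2 − 3) = (-3)·2^j. Since 3 | h(j) by the inductive hypothesis, 3 | 3·h(j); and 3 | -3 since -3 = 3·-1. Therefore 3 | h(j+1).
By induction, the statement is established for all t ≥ 1.
Therefore the largest such d is 3.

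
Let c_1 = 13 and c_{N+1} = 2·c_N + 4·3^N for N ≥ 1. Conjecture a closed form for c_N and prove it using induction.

Computing the first terms: c_1 = 13, c_2 = 38, c_3 = 112. This suggests c_N = 2^(N - 1) + 4·3^N.
Base case (N = 1): the formula gives 13 = 13 = c_1.
For the inductive step, assume it holds for an arbitrary m ≥ 1, so c_m = 2^(m - 1) + 4·3^m.
Then c_{m+1} = 2·c_m + 4·3^m = 2·(2^(m - 1) + 4·3^m) + 4·3^m = 2^m + 4·3^(m + 1) = 2^((m+1) - 1) + 4·3^(m+1),
which is the claimed formula at N = m+1.
By induction, the statement is established for all N ≥ 1.

c_N = 2^(N - 1) + 4·3^N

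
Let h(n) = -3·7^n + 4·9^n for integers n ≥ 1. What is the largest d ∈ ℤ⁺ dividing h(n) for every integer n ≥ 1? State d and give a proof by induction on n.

Computing the first values: h(1) = 15 and h(2) = 177; gcd(15, 177) = 3, so d ≤ 3.
We prove 3 | -3·7^n + 4·9^n for all n ≥ 1 by induction on n.
For the base case n = 1: h(1) = 15 = 3·(5), so 3 | h(1).
Inductive step: suppose the statement holds for some k ≥ 1, i.e. 3 | h(k). Then
h(k+1) − 9·h(k) = (-3·7^(k+1) + 4·9^(k+1)) − 9·(-3·7^k + 4·9^k) = (-3)·7^k·(7 − 9) = (6)·7^k. Since 3 | h(k) by the inductive hypothesis, 3 | 9·h(k); and 3 | 6 since 6 = 3·2. Therefore 3 | h(k+1).
By the principle of mathematical induction, the result holds for all n ≥ 1.
Therefore the largest such d is 3.

d = 3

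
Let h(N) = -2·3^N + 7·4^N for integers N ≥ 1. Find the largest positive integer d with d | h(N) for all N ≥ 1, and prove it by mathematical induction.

Computing the first values: h(1) = 22 and h(2) = 94; gcd(22, 94) = 2, so d ≤ 2.
We prove 2 | -2·3^N + 7·4^N for all N ≥ 1 by induction on N.
When N = 1: h(1) = 22 = 2·(11), so 2 | h(1).
Suppose the result is true for N = r, i.e. 2 | h(r). Then
h(r+1) − 4·h(r) = (-2·3^(r+1) + 7·4^(r+1)) − 4·(-2·3^r + 7·4^r) = (-2)·3^r·(3 − 4) = (2)·3^r. Since 2 | h(r) by the inductive hypothesis, 2 | 4·h(r); and 2 | 2 since 2 = 2·1. Therefore 2 | h(r+1).
This completes the induction.
Therefore the largest such d is 2.

d = 2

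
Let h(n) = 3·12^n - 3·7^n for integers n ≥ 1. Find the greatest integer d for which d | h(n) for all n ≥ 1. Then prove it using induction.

Computing the first values: h(1) = 15 and h(2) = 285; gcd(15, 285) = 15, so d ≤ 15.
We prove 15 | 3·12^n - 3·7^n for all n ≥ 1 by induction on n.
When n = 1: h(1) = 15 = 15·(1), so 15 | h(1).
Suppose the result is true for n = r, i.e. 15 | h(r). Then
h(r+1) − 12·h(r) = (3·12^(r+1) - 3·7^(r+1)) − 12·(3·12^r - 3·7^r) = (-3)·7^r·(7 − 12) = (15)·7^r. Since 15 | h(r) by the inductive hypothesis, 15 | 12·h(r); and 15 | 15 since 15 = 15·1. Therefore 15 | h(r+1).
Hence, by induction on n, the claim holds for every n ≥ 1.
Therefore the largest such d is 15.

d = 15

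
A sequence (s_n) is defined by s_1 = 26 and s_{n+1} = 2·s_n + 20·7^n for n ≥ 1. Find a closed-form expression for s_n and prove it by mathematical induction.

Computing the first terms: s_1 = 26, s_2 = 192, s_3 = 1364. This suggests s_n = -2^n + 4·7^n.
When n = 1: the formula gives 26 = 26 = s_1.
Inductive step: suppose the statement holds for some r ≥ 1, so s_r = -2^r + 4·7^r.
Then s_{r+1} = 2·s_r + 20·7^r = 2·(-2^r + 4·7^r) + 20·7^r = -2^(r + 1) + 4·7^(r + 1),
which is the claimed formula at n = r+1.
This completes the induction.

s_n = -2^n + 4·7^n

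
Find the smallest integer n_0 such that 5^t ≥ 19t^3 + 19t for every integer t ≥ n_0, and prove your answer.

n_0 = 5

At t = 4: 625 < 1292, so the inequality fails and n_0 ≥ 5. We prove 5^t ≥ 19t^3 + 19t for all t ≥ 5.
Base case (t = 5): 5^t = 3125 and 19t^3 + 19t = 2470, so 3125 ≥ 2470.
Inductive step: assume the claim holds for t = r, so 5^r ≥ 19r^3 + 19r.
Then 5^(r + 1) = 5·(5^r) ≥ 5·(19r^3 + 19r).
Also, for r ≥ 5 we have 5·(19r^3 + 19r) ≥ 19(r+1)^3 + 19(r+1), since 5·(19r^3 + 19r) − (19(r+1)^3 + 19(r+1)) = 76r^3 - 57r^2 + 19r - 38, which is nonnegative for all r ≥ 5.
Combining, 5^(r + 1) ≥ 19(r+1)^3 + 19(r+1).
Hence, by induction on t, the claim holds for every t ≥ 5.
Hence the smallest such n_0 is 5.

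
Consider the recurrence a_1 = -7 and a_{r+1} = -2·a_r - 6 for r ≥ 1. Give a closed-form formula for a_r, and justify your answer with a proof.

Computing the first terms: a_1 = -7, a_2 = 8, a_3 = -22. This suggests a_r = -5(-2)^(r - 1) - 2.
Base case (r = 1): the formula gives -7 = -7 = a_1.
For the inductive step, assume it holds for an arbitrary m ≥ 1, so a_m = -5(-2)^(m - 1) - 2.
Then a_{m+1} = -2·a_m - 6 = -2·(-5(-2)^(m - 1) - 2) - 6 = -5(-2)^m - 2 = -5(-2)^((m+1) - 1) - 2,
which is the claimed formula at r = m+1.
By induction, the statement is established for all r ≥ 1.

a_r = -5(-2)^(r - 1) - 2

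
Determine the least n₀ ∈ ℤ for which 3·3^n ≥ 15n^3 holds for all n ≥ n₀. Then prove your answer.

n₀ = 7

At n = 6: 2187 < 3240, so the inequality fails and n₀ ≥ 7. We prove 3·3^n ≥ 15n^3 for all n ≥ 7.
Base step (n = 7): 3·3^n = 6561 and 15n^3 = 5145, so 6561 ≥ 5145.
Inductive step: assume the claim holds for n = m, so 3·3^m ≥ 15m^3.
Then 3·3^(m + 1) = 3·(3·3^m) ≥ 3·(15m^3).
Also, for m ≥ 7 we have 3·(15m^3) ≥ 15(m+1)^3, since 3 ≥ (1 + 1/m)^3 for all m ≥ 7.
Combining, 3·3^(m + 1) ≥ 15(m+1)^3.
By the principle of mathematical induction, the result holds for all n ≥ 7.
Hence the smallest such n₀ is 7.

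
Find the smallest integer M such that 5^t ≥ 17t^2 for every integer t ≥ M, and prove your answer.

At t = 3: 125 < 153, so the inequality fails and M ≥ 4. We prove 5^t ≥ 17t^2 for all t ≥ 4.
When t = 4: 5^t = 625 and 17t^2 = 272, so 625 ≥ 272.
Inductive step: suppose the statement holds for some j ≥ 4, so 5^j ≥ 17j^2.
Then 5^(j + 1) = 5·(5^j) ≥ 5·(17j^2).
Also, for j ≥ 4 we have 5·(17j^2) ≥ 17(j+1)^2, since 5 ≥ (1 + 1/j)^2 for all j ≥ 4.
Combining, 5^(j + 1) ≥ 17(j+1)^2.
By the principle of mathematical induction, the result holds for all t ≥ 4.
Hence the smallest such M is 4.

M = 4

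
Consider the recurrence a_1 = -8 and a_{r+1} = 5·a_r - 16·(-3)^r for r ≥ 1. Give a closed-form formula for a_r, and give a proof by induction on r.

a_r = 2(-3)^r - 2·5^(r - 1)

Computing the first terms: a_1 = -8, a_2 = 8, a_3 = -104. This suggests a_r = 2(-3)^r - 2·5^(r - 1).
When r = 1: the formula gives -8 = -8 = a_1.
Suppose the result is true for r = k, so a_k = 2(-3)^k - 2·5^(k - 1).
Then a_{k+1} = 5·a_k - 16·(-3)^k = 5·(2(-3)^k - 2·5^(k - 1)) - 16·(-3)^k = 2(-3)^(k + 1) - 2·5^k = 2(-3)^(k+1) - 2·5^((k+1) - 1),
which is the claimed formula at r = k+1.
By the principle of mathematical induction, the result holds for all r ≥ 1.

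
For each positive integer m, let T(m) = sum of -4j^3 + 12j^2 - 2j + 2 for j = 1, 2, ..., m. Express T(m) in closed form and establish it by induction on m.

T(m) = -m(m^3 - 2m^2 - 4m - 3)

We claim T(m) = -m(m^3 - 2m^2 - 4m - 3) for all m ≥ 1.
When m = 1: T(1) = 8, and the closed form gives 8. They agree.
Inductive step: suppose the statement holds for some j ≥ 1, so T(j) = j(-j^3 + 2j^2 + 4j + 3).
Then T(j+1) = T(j) + (-4j^3 + 10j + 8) = (j(-j^3 + 2j^2 + 4j + 3)) + (-4j^3 + 10j + 8).
Simplifying, T(j+1) = -(j + 1)(j^3 + j^2 - 5j - 8) = -(j+1)((j+1)^3 - 2(j+1)^2 - 4(j+1) - 3),
which is the closed form with m = j+1.
By the principle of mathematical induction, the result holds for all m ≥ 1.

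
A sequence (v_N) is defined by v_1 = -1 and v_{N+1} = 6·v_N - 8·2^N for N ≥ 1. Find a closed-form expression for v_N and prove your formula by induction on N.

v_N = 2^(N + 1) - 5·6^(N - 1)

Computing the first terms: v_1 = -1, v_2 = -22, v_3 = -164. This suggests v_N = 2^(N + 1) - 5·6^(N - 1).
For the base case N = 1: the formula gives -1 = -1 = v_1.
For the inductive step, assume it holds for an arbitrary m ≥ 1, so v_m = 2^(m + 1) - 5·6^(m - 1).
Then v_{m+1} = 6·v_m - 8·2^m = 6·(2^(m + 1) - 5·6^(m - 1)) - 8·2^m = 2^(m + 2) - 5·6^m = 2^((m+1) + 1) - 5·6^((m+1) - 1),
which is the claimed formula at N = m+1.
Hence, by induction on N, the claim holds for every N ≥ 1.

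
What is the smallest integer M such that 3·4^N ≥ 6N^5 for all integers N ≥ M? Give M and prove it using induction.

At N = 7: 49152 < 100842, so the inequality fails and M ≥ 8. We prove 3·4^N ≥ 6N^5 for all N ≥ 8.
For the base case N = 8: 3·4^N = 196608 and 6N^5 = 196608, so 196608 ≥ 196608.
Suppose the result is true for N = m, so 3·4^m ≥ 6m^5.
Then 3·4^(m + 1) = 4·(3·4^m) ≥ 4·(6m^5).
Also, for m ≥ 8 we have 4·(6m^5) ≥ 6(m+1)^5, since 4 ≥ (1 + 1/m)^5 for all m ≥ 8.
Combining, 3·4^(m + 1) ≥ 6(m+1)^5.
By the principle of mathematical induction, the result holds for all N ≥ 8.
Hence the smallest such M is 8.

M = 8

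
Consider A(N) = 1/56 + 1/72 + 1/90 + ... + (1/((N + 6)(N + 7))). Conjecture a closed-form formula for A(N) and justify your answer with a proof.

We claim A(N) = N/(7(N + 7)) for all N ≥ 1.
For the base case N = 1: A(1) = 1/56, and the closed form gives 1/56. They agree.
Inductive step: assume the claim holds for N = p, so A(p) = p/(7(p + 7)).
Then A(p+1) = A(p) + (1/((p + 7)(p + 8))) = (p/(7(p + 7))) + (1/((p + 7)(p + 8))).
Simplifying, A(p+1) = (p + 1)/(7(p + 8)) = (p+1)/(7((p+1) + 7)),
which is the closed form with N = p+1.
This completes the induction.

A(N) = N/(7(N + 7))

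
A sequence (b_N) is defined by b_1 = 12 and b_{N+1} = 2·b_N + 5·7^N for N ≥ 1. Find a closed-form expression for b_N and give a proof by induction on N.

b_N = 5·2^(N - 1) + 7^N

Computing the first terms: b_1 = 12, b_2 = 59, b_3 = 363. This suggests b_N = 5·2^(N - 1) + 7^N.
Base step (N = 1): the formula gives 12 = 12 = b_1.
Suppose the result is true for N = k, so b_k = 5·2^(k - 1) + 7^k.
Then b_{k+1} = 2·b_k + 5·7^k = 2·(5·2^(k - 1) + 7^k) + 5·7^k = 5·2^k + 7^(k + 1) = 5·2^((k+1) - 1) + 7^(k+1),
which is the claimed formula at N = k+1.
By the principle of mathematical induction, the result holds for all N ≥ 1.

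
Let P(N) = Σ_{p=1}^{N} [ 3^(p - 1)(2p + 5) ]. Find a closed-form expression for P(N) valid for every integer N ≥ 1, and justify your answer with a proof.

P(N) = 3^N(N + 2) - 2

We claim P(N) = 3^N(N + 2) - 2 for all N ≥ 1.
Base case (N = 1): P(1) = 7, and the closed form gives 7. They agree.
Inductive step: suppose the statement holds for some p ≥ 1, so P(p) = 3^p(p + 2) - 2.
Then P(p+1) = P(p) + (3^p(2p + 7)) = (3^p(p + 2) - 2) + (3^p(2p + 7)).
Simplifying, P(p+1) = 3^(p + 1)p + 3^(p + 2) - 2 = 3^(p+1)((p+1) + 2) - 2,
which is the closed form with N = p+1.
Hence, by induction on N, the claim holds for every N ≥ 1.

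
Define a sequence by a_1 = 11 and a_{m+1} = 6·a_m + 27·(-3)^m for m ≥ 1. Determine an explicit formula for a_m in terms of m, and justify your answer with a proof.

Computing the first terms: a_1 = 11, a_2 = -15, a_3 = 153. This suggests a_m = (-3)^(m + 1) + 2·6^(m - 1).
Base step (m = 1): the formula gives 11 = 11 = a_1.
Inductive step: assume the claim holds for m = p, so a_p = (-3)^(p + 1) + 2·6^(p - 1).
Then a_{p+1} = 6·a_p + 27·(-3)^p = 6·((-3)^(p + 1) + 2·6^(p - 1)) + 27·(-3)^p = (-3)^(p + 2) + 2·6^p = (-3)^((p+1) + 1) + 2·6^((p+1) - 1),
which is the claimed formula at m = p+1.
Hence, by induction on m, the claim holds for every m ≥ 1.

a_m = (-3)^(m + 1) + 2·6^(m - 1)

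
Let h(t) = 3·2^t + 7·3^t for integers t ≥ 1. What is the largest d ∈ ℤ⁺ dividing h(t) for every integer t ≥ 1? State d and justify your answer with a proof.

d = 3

Computing the first values: h(1) = 27 and h(2) = 75; gcd(27, 75) = 3, so d ≤ 3.
We prove 3 | 3·2^t + 7·3^t for all t ≥ 1 by induction on t.
When t = 1: h(1) = 27 = 3·(9), so 3 | h(1).
Inductive step: suppose the statement holds for some r ≥ 1, i.e. 3 | h(r). Then
h(r+1) − 3·h(r) = (3·2^(r+1) + 7·3^(r+1)) − 3·(3·2^r + 7·3^r) = (3)·2^r·(2 − 3) = (-3)·2^r. Since 3 | h(r) by the inductive hypothesis, 3 | 3·h(r); and 3 | -3 since -3 = 3·-1. Therefore 3 | h(r+1).
This completes the induction.
Therefore the largest such d is 3.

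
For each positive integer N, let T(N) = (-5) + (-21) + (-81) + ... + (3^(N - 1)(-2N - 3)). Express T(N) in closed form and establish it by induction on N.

We claim T(N) = -3^N(N + 1) + 1 for all N ≥ 1.
When N = 1: T(1) = -5, and the closed form gives -5. They agree.
For the inductive step, assume it holds for an arbitrary i ≥ 1, so T(i) = -3^i(i + 1) + 1.
Then T(i+1) = T(i) + (3^i(-2i - 5)) = (-3^i(i + 1) + 1) + (3^i(-2i - 5)).
Simplifying, T(i+1) = -3·3^i·i - 6·3^i + 1 = -3^(i+1)((i+1) + 1) + 1,
which is the closed form with N = i+1.
By the principle of mathematical induction, the result holds for all N ≥ 1.

T(N) = -3^N(N + 1) + 1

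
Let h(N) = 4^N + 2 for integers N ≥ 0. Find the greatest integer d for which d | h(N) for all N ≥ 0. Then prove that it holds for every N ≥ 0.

Computing the first values: h(0) = 3 and h(1) = 6; gcd(3, 6) = 3, so d ≤ 3.
We prove 3 | 4^N + 2 for all N ≥ 0 by induction on N.
Base step (N = 0): h(0) = 3 = 3·(1), so 3 | h(0).
Inductive step: assume the claim holds for N = r, i.e. 3 | h(r). Then
h(r+1) = 4^(r+1) + 2 = 4·(4^r + 2) - 6 = 4·h(r) - 6. The first term is divisible by 3 by the inductive hypothesis, and -6 is divisible by 3. Hence 3 | h(r+1).
Hence, by induction on N, the claim holds for every N ≥ 0.
Therefore the largest such d is 3.

d = 3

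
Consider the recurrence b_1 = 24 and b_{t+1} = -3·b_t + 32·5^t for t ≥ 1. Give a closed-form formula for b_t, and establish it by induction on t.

Computing the first terms: b_1 = 24, b_2 = 88, b_3 = 536. This suggests b_t = 4(-3)^(t - 1) + 4·5^t.
For the base case t = 1: the formula gives 24 = 24 = b_1.
For the inductive step, assume it holds for an arbitrary i ≥ 1, so b_i = 4(-3)^(i - 1) + 4·5^i.
Then b_{i+1} = -3·b_i + 32·5^i = -3·(4(-3)^(i - 1) + 4·5^i) + 32·5^i = 4(-3)^i + 4·5^(i + 1) = 4(-3)^((i+1) - 1) + 4·5^(i+1),
which is the claimed formula at t = i+1.
Hence, by induction on t, the claim holds for every t ≥ 1.

b_t = 4(-3)^(t - 1) + 4·5^t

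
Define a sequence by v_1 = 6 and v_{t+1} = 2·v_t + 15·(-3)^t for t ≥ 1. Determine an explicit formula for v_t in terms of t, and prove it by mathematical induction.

v_t = (-3)^(t + 1) - 3·2^(t - 1)

Computing the first terms: v_1 = 6, v_2 = -33, v_3 = 69. This suggests v_t = (-3)^(t + 1) - 3·2^(t - 1).
Base case (t = 1): the formula gives 6 = 6 = v_1.
Inductive step: suppose the statement holds for some k ≥ 1, so v_k = (-3)^(k + 1) - 3·2^(k - 1).
Then v_{k+1} = 2·v_k + 15·(-3)^k = 2·((-3)^(k + 1) - 3·2^(k - 1)) + 15·(-3)^k = (-3)^(k + 2) - 3·2^k = (-3)^((k+1) + 1) - 3·2^((k+1) - 1),
which is the claimed formula at t = k+1.
By induction, the statement is established for all t ≥ 1.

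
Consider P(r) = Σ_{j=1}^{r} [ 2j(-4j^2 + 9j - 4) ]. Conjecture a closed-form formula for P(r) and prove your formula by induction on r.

P(r) = -r(r + 1)(2r^2 - 4r + 1)

We claim P(r) = -r(r + 1)(2r^2 - 4r + 1) for all r ≥ 1.
For the base case r = 1: P(1) = 2, and the closed form gives 2. They agree.
For the inductive step, assume it holds for an arbitrary j ≥ 1, so P(j) = j(-2j^3 + 2j^2 + 3j - 1).
Then P(j+1) = P(j) + (-8j^3 - 6j^2 + 4j + 2) = (j(-2j^3 + 2j^2 + 3j - 1)) + (-8j^3 - 6j^2 + 4j + 2).
Simplifying, P(j+1) = -(j + 1)(j + 2)(2j^2 - 1) = -(j+1)((j+1) + 1)(2(j+1)^2 - 4(j+1) + 1),
which is the closed form with r = j+1.
By the principle of mathematical induction, the result holds for all r ≥ 1.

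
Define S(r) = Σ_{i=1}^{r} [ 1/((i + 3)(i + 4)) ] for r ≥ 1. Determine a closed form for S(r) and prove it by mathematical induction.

S(r) = r/(4(r + 4))

We claim S(r) = r/(4(r + 4)) for all r ≥ 1.
Base case (r = 1): S(1) = 1/20, and the closed form gives 1/20. They agree.
Inductive step: suppose the statement holds for some i ≥ 1, so S(i) = i/(4(i + 4)).
Then S(i+1) = S(i) + (1/((i + 4)(i + 5))) = (i/(4(i + 4))) + (1/((i + 4)(i + 5))).
Simplifying, S(i+1) = (i + 1)/(4(i + 5)) = (i+1)/(4((i+1) + 4)),
which is the closed form with r = i+1.
By the principle of mathematical induction, the result holds for all r ≥ 1.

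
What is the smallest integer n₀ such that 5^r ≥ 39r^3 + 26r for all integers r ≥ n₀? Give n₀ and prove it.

n₀ = 6

At r = 5: 3125 < 5005, so the inequality fails and n₀ ≥ 6. We prove 5^r ≥ 39r^3 + 26r for all r ≥ 6.
Base step (r = 6): 5^r = 15625 and 39r^3 + 26r = 8580, so 15625 ≥ 8580.
For the inductive step, assume it holds for an arbitrary p ≥ 6, so 5^p ≥ 39p^3 + 26p.
Then 5^(p + 1) = 5·(5^p) ≥ 5·(39p^3 + 26p).
Also, for p ≥ 6 we have 5·(39p^3 + 26p) ≥ 39(p+1)^3 + 26(p+1), since 5·(39p^3 + 26p) − (39(p+1)^3 + 26(p+1)) = 156p^3 - 117p^2 - 13p - 65, which is nonnegative for all p ≥ 6.
Combining, 5^(p + 1) ≥ 39(p+1)^3 + 26(p+1).
By the principle of mathematical induction, the result holds for all r ≥ 6.
Hence the smallest such n₀ is 6.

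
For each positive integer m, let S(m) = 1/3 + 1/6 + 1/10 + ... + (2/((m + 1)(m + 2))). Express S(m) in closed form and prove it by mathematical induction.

We claim S(m) = m/(m + 2) for all m ≥ 1.
For the base case m = 1: S(1) = 1/3, and the closed form gives 1/3. They agree.
Inductive step: suppose the statement holds for some j ≥ 1, so S(j) = j/(j + 2).
Then S(j+1) = S(j) + (2/((j + 2)(j + 3))) = (j/(j + 2)) + (2/((j + 2)(j + 3))).
Simplifying, S(j+1) = (j + 1)/(j + 3) = (j+1)/((j+1) + 2),
which is the closed form with m = j+1.
By induction, the statement is established for all m ≥ 1.

S(m) = m/(m + 2)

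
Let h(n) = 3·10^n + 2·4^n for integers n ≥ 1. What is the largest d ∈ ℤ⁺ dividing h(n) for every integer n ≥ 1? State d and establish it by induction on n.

d = 2

Computing the first values: h(1) = 38 and h(2) = 332; gcd(38, 332) = 2, so d ≤ 2.
We prove 2 | 3·10^n + 2·4^n for all n ≥ 1 by induction on n.
When n = 1: h(1) = 38 = 2·(19), so 2 | h(1).
Inductive step: suppose the statement holds for some r ≥ 1, i.e. 2 | h(r). Then
h(r+1) − 10·h(r) = (3·10^(r+1) + 2·4^(r+1)) − 10·(3·10^r + 2·4^r) = (2)·4^r·(4 − 10) = (-12)·4^r. Since 2 | h(r) by the inductive hypothesis, 2 | 10·h(r); and 2 | -12 since -12 = 2·-6. Therefore 2 | h(r+1).
By the principle of mathematical induction, the result holds for all n ≥ 1.
Therefore the largest such d is 2.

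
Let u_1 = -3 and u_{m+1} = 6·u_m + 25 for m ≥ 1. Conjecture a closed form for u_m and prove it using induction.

Computing the first terms: u_1 = -3, u_2 = 7, u_3 = 67. This suggests u_m = 2·6^(m - 1) - 5.
For the base case m = 1: the formula gives -3 = -3 = u_1.
Inductive step: suppose the statement holds for some r ≥ 1, so u_r = 2·6^(r - 1) - 5.
Then u_{r+1} = 6·u_r + 25 = 6·(2·6^(r - 1) - 5) + 25 = 2·6^r - 5 = 2·6^((r+1) - 1) - 5,
which is the claimed formula at m = r+1.
By the principle of mathematical induction, the result holds for all m ≥ 1.

u_m = 2·6^(m - 1) - 5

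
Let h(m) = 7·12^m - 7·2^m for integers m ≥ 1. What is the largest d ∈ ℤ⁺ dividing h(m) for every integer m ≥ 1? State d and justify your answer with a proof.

d = 70

Computing the first values: h(1) = 70 and h(2) = 980; gcd(70, 980) = 70, so d ≤ 70.
We prove 70 | 7·12^m - 7·2^m for all m ≥ 1 by induction on m.
When m = 1: h(1) = 70 = 70·(1), so 70 | h(1).
Inductive step: suppose the statement holds for some p ≥ 1, i.e. 70 | h(p). Then
h(p+1) − 12·h(p) = (7·12^(p+1) - 7·2^(p+1)) − 12·(7·12^p - 7·2^p) = (-7)·2^p·(2 − 12) = (70)·2^p. Since 70 | h(p) by the inductive hypothesis, 70 | 12·h(p); and 70 | 70 since 70 = 70·1. Therefore 70 | h(p+1).
This completes the induction.
Therefore the largest such d is 70.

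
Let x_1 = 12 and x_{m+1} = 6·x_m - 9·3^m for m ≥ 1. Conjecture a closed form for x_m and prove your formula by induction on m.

x_m = 3^(m + 1) + 3·6^(m - 1)

Computing the first terms: x_1 = 12, x_2 = 45, x_3 = 189. This suggests x_m = 3^(m + 1) + 3·6^(m - 1).
Base case (m = 1): the formula gives 12 = 12 = x_1.
Inductive step: assume the claim holds for m = p, so x_p = 3^(p + 1) + 3·6^(p - 1).
Then x_{p+1} = 6·x_p - 9·3^p = 6·(3^(p + 1) + 3·6^(p - 1)) - 9·3^p = 3^(p + 2) + 3·6^p = 3^((p+1) + 1) + 3·6^((p+1) - 1),
which is the claimed formula at m = p+1.
By induction, the statement is established for all m ≥ 1.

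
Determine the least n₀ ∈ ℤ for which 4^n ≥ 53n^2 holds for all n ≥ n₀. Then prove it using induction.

At n = 5: 1024 < 1325, so the inequality fails and n₀ ≥ 6. We prove 4^n ≥ 53n^2 for all n ≥ 6.
Base step (n = 6): 4^n = 4096 and 53n^2 = 1908, so 4096 ≥ 1908.
Inductive step: suppose the statement holds for some j ≥ 6, so 4^j ≥ 53j^2.
Then 4^(j + 1) = 4·(4^j) ≥ 4·(53j^2).
Also, for j ≥ 6 we have 4·(53j^2) ≥ 53(j+1)^2, since 4 ≥ (1 + 1/j)^2 for all j ≥ 6.
Combining, 4^(j + 1) ≥ 53(j+1)^2.
This completes the induction.
Hence the smallest such n₀ is 6.

n₀ = 6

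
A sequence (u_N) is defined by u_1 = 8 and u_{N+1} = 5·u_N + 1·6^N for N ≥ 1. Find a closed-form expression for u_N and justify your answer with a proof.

Computing the first terms: u_1 = 8, u_2 = 46, u_3 = 266. This suggests u_N = 2·5^(N - 1) + 6^N.
When N = 1: the formula gives 8 = 8 = u_1.
Inductive step: assume the claim holds for N = p, so u_p = 2·5^(p - 1) + 6^p.
Then u_{p+1} = 5·u_p + 1·6^p = 5·(2·5^(p - 1) + 6^p) + 1·6^p = 2·5^p + 6^(p + 1) = 2·5^((p+1) - 1) + 6^(p+1),
which is the claimed formula at N = p+1.
By the principle of mathematical induction, the result holds for all N ≥ 1.

u_N = 2·5^(N - 1) + 6^N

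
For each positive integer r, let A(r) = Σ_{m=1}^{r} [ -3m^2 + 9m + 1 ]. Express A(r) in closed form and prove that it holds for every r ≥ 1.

We claim A(r) = -r(r^2 - 3r - 5) for all r ≥ 1.
When r = 1: A(1) = 7, and the closed form gives 7. They agree.
Inductive step: suppose the statement holds for some m ≥ 1, so A(m) = m(-m^2 + 3m + 5).
Then A(m+1) = A(m) + (-3m^2 + 3m + 7) = (m(-m^2 + 3m + 5)) + (-3m^2 + 3m + 7).
Simplifying, A(m+1) = -(m + 1)(m^2 - m - 7) = -(m+1)((m+1)^2 - 3(m+1) - 5),
which is the closed form with r = m+1.
By induction, the statement is established for all r ≥ 1.

A(r) = -r(r^2 - 3r - 5)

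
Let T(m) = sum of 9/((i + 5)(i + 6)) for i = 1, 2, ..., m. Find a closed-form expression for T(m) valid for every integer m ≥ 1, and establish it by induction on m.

T(m) = 3m/(2(m + 6))

We claim T(m) = 3m/(2(m + 6)) for all m ≥ 1.
Base step (m = 1): T(1) = 3/14, and the closed form gives 3/14. They agree.
Inductive step: assume the claim holds for m = i, so T(i) = 3i/(2(i + 6)).
Then T(i+1) = T(i) + (9/((i + 6)(i + 7))) = (3i/(2(i + 6))) + (9/((i + 6)(i + 7))).
Simplifying, T(i+1) = 3(i + 1)/(2(i + 7)) = 3(i+1)/(2((i+1) + 6)),
which is the closed form with m = i+1.
By the principle of mathematical induction, the result holds for all m ≥ 1.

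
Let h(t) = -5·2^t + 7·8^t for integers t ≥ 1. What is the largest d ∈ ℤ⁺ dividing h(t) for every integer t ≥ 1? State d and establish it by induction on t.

Computing the first values: h(1) = 46 and h(2) = 428; gcd(46, 428) = 2, so d ≤ 2.
We prove 2 | -5·2^t + 7·8^t for all t ≥ 1 by induction on t.
Base step (t = 1): h(1) = 46 = 2·(23), so 2 | h(1).
Inductive step: assume the claim holds for t = r, i.e. 2 | h(r). Then
h(r+1) − 8·h(r) = (-5·2^(r+1) + 7·8^(r+1)) − 8·(-5·2^r + 7·8^r) = (-5)·2^r·(2 − 8) = (30)·2^r. Since 2 | h(r) by the inductive hypothesis, 2 | 8·h(r); and 2 | 30 since 30 = 2·15. Therefore 2 | h(r+1).
This completes the induction.
Therefore the largest such d is 2.

d = 2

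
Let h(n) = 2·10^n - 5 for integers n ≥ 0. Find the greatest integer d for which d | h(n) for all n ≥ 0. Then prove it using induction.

d = 3

Computing the first values: h(0) = -3 and h(1) = 15; gcd(-3, 15) = 3, so d ≤ 3.
We prove 3 | 2·10^n - 5 for all n ≥ 0 by induction on n.
For the base case n = 0: h(0) = -3 = 3·(-1), so 3 | h(0).
For the inductive step, assume it holds for an arbitrary j ≥ 0, i.e. 3 | h(j). Then
h(j+1) = 2·10^(j+1) - 5 = 10·(2·10^j - 5) + 45 = 10·h(j) + 45. The first term is divisible by 3 by the inductive hypothesis, and 45 is divisible by 3. Hence 3 | h(j+1).
Hence, by induction on n, the claim holds for every n ≥ 0.
Therefore the largest such d is 3.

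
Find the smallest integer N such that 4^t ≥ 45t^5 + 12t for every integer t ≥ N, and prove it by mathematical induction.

At t = 11: 4194304 < 7247427, so the inequality fails and N ≥ 12. We prove 4^t ≥ 45t^5 + 12t for all t ≥ 12.
For the base case t = 12: 4^t = 16777216 and 45t^5 + 12t = 11197584, so 16777216 ≥ 11197584.
Inductive step: suppose the statement holds for some i ≥ 12, so 4^i ≥ 45i^5 + 12i.
Then 4^(i + 1) = 4·(4^i) ≥ 4·(45i^5 + 12i).
Also, for i ≥ 12 we have 4·(45i^5 + 12i) ≥ 45(i+1)^5 + 12(i+1), since 4·(45i^5 + 12i) − (45(i+1)^5 + 12(i+1)) = 135i^5 - 225i^4 - 450i^3 - 450i^2 - 189i - 57, which is nonnegative for all i ≥ 12.
Combining, 4^(i + 1) ≥ 45(i+1)^5 + 12(i+1).
Hence, by induction on t, the claim holds for every t ≥ 12.
Hence the smallest such N is 12.

N = 12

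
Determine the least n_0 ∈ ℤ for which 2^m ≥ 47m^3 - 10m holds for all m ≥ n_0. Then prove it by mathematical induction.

At m = 18: 262144 < 273924, so the inequality fails and n_0 ≥ 19. We prove 2^m ≥ 47m^3 - 10m for all m ≥ 19.
For the base case m = 19: 2^m = 524288 and 47m^3 - 10m = 322183, so 524288 ≥ 322183.
Suppose the result is true for m = p, so 2^p ≥ 47p^3 - 10p.
Then 2^(p + 1) = 2·(2^p) ≥ 2·(47p^3 - 10p).
Also, for p ≥ 19 we have 2·(47p^3 - 10p) ≥ 47(p+1)^3 - 10(p+1), since 2·(47p^3 - 10p) − (47(p+1)^3 - 10(p+1)) = 47p^3 - 141p^2 - 151p - 37, which is nonnegative for all p ≥ 19.
Combining, 2^(p + 1) ≥ 47(p+1)^3 - 10(p+1).
This completes the induction.
Hence the smallest such n_0 is 19.

n_0 = 19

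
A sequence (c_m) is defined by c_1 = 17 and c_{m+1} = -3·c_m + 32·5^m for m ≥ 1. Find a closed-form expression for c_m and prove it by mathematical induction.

Computing the first terms: c_1 = 17, c_2 = 109, c_3 = 473. This suggests c_m = (-3)^m + 4·5^m.
Base case (m = 1): the formula gives 17 = 17 = c_1.
Inductive step: suppose the statement holds for some p ≥ 1, so c_p = (-3)^p + 4·5^p.
Then c_{p+1} = -3·c_p + 32·5^p = -3·((-3)^p + 4·5^p) + 32·5^p = (-3)^(p + 1) + 4·5^(p + 1),
which is the claimed formula at m = p+1.
This completes the induction.

c_m = (-3)^m + 4·5^m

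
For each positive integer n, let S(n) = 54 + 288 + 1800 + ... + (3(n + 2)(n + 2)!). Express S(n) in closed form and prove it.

We claim S(n) = 3(n + 3)! - 18 for all n ≥ 1.
For the base case n = 1: S(1) = 54, and the closed form gives 54. They agree.
For the inductive step, assume it holds for an arbitrary m ≥ 1, so S(m) = 3(m + 3)! - 18.
Then S(m+1) = S(m) + (3(m + 3)(m + 3)!) = (3(m + 3)! - 18) + (3(m + 3)(m + 3)!).
Simplifying, S(m+1) = 3((m+1) + 3)! - 18,
which is the closed form with n = m+1.
By induction, the statement is established for all n ≥ 1.

S(n) = 3(n + 3)! - 18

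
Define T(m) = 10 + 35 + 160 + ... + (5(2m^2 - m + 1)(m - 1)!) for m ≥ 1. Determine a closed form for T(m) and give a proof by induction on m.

We claim T(m) = (10m + 5)m! - 5 for all m ≥ 1.
Base case (m = 1): T(1) = 10, and the closed form gives 10. They agree.
For the inductive step, assume it holds for an arbitrary j ≥ 1, so T(j) = (10j + 5)j! - 5.
Then T(j+1) = T(j) + (5(2j^2 + 3j + 2)j!) = ((10j + 5)j! - 5) + (5(2j^2 + 3j + 2)j!).
Simplifying, T(j+1) = (10(j+1) + 5)(j+1)! - 5,
which is the closed form with m = j+1.
Hence, by induction on m, the claim holds for every m ≥ 1.

T(m) = (10m + 5)m! - 5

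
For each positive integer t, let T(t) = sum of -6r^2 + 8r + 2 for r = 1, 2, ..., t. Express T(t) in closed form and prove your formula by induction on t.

T(t) = -t(2t^2 - t - 5)

We claim T(t) = -t(2t^2 - t - 5) for all t ≥ 1.
Base case (t = 1): T(1) = 4, and the closed form gives 4. They agree.
Inductive step: assume the claim holds for t = r, so T(r) = r(-2r^2 + r + 5).
Then T(r+1) = T(r) + (-6r^2 - 4r + 4) = (r(-2r^2 + r + 5)) + (-6r^2 - 4r + 4).
Simplifying, T(r+1) = -(r + 1)(2r^2 + 3r - 4) = -(r+1)(2(r+1)^2 - (r+1) - 5),
which is the closed form with t = r+1.
Hence, by induction on t, the claim holds for every t ≥ 1.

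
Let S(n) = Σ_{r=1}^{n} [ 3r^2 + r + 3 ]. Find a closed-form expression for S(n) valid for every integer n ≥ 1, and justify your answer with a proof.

We claim S(n) = n(n^2 + 2n + 4) for all n ≥ 1.
When n = 1: S(1) = 7, and the closed form gives 7. They agree.
Inductive step: suppose the statement holds for some r ≥ 1, so S(r) = r(r^2 + 2r + 4).
Then S(r+1) = S(r) + (r + 3(r + 1)^2 + 4) = (r(r^2 + 2r + 4)) + (r + 3(r + 1)^2 + 4).
Simplifying, S(r+1) = (r + 1)(r^2 + 4r + 7) = (r+1)((r+1)^2 + 2(r+1) + 4),
which is the closed form with n = r+1.
Hence, by induction on n, the claim holds for every n ≥ 1.

S(n) = n(n^2 + 2n + 4)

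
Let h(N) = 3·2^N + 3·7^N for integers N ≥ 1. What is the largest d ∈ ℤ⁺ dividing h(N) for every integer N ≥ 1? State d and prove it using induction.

Computing the first values: h(1) = 27 and h(2) = 159; gcd(27, 159) = 3, so d ≤ 3.
We prove 3 | 3·2^N + 3·7^N for all N ≥ 1 by induction on N.
For the base case N = 1: h(1) = 27 = 3·(9), so 3 | h(1).
For the inductive step, assume it holds for an arbitrary j ≥ 1, i.e. 3 | h(j). Then
h(j+1) − 7·h(j) = (3·2^(j+1) + 3·7^(j+1)) − 7·(3·2^j + 3·7^j) = (3)·2^j·(2 − 7) = (-15)·2^j. Since 3 | h(j) by the inductive hypothesis, 3 | 7·h(j); and 3 | -15 since -15 = 3·-5. Therefore 3 | h(j+1).
By induction, the statement is established for all N ≥ 1.
Therefore the largest such d is 3.

d = 3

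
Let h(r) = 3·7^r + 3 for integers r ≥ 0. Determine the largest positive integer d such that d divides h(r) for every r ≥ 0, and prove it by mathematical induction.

Computing the first values: h(0) = 6 and h(1) = 24; gcd(6, 24) = 6, so d ≤ 6.
We prove 6 | 3·7^r + 3 for all r ≥ 0 by induction on r.
Base case (r = 0): h(0) = 6 = 6·(1), so 6 | h(0).
Inductive step: suppose the statement holds for some i ≥ 0, i.e. 6 | h(i). Then
h(i+1) = 3·7^(i+1) + 3 = 7·(3·7^i + 3) - 18 = 7·h(i) - 18. The first term is divisible by 6 by the inductive hypothesis, and -18 is divisible by 6. Hence 6 | h(i+1).
By the principle of mathematical induction, the result holds for all r ≥ 0.
Therefore the largest such d is 6.

d = 6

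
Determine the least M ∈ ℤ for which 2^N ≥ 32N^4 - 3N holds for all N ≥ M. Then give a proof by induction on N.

M = 24

At N = 23: 8388608 < 8954843, so the inequality fails and M ≥ 24. We prove 2^N ≥ 32N^4 - 3N for all N ≥ 24.
Base step (N = 24): 2^N = 16777216 and 32N^4 - 3N = 10616760, so 16777216 ≥ 10616760.
Inductive step: suppose the statement holds for some p ≥ 24, so 2^p ≥ 32p^4 - 3p.
Then 2^(p + 1) = 2·(2^p) ≥ 2·(32p^4 - 3p).
Also, for p ≥ 24 we have 2·(32p^4 - 3p) ≥ 32(p+1)^4 - 3(p+1), since 2·(32p^4 - 3p) − (32(p+1)^4 - 3(p+1)) = 32p^4 - 128p^3 - 192p^2 - 131p - 29, which is nonnegative for all p ≥ 24.
Combining, 2^(p + 1) ≥ 32(p+1)^4 - 3(p+1).
Hence, by induction on N, the claim holds for every N ≥ 24.
Hence the smallest such M is 24.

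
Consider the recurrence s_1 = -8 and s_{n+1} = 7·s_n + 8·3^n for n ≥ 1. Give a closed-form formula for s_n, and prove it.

s_n = -2·3^n - 2·7^(n - 1)

Computing the first terms: s_1 = -8, s_2 = -32, s_3 = -152. This suggests s_n = -2·3^n - 2·7^(n - 1).
When n = 1: the formula gives -8 = -8 = s_1.
Suppose the result is true for n = k, so s_k = -2·3^k - 2·7^(k - 1).
Then s_{k+1} = 7·s_k + 8·3^k = 7·(-2·3^k - 2·7^(k - 1)) + 8·3^k = -2·3^(k + 1) - 2·7^k = -2·3^(k+1) - 2·7^((k+1) - 1),
which is the claimed formula at n = k+1.
By the principle of mathematical induction, the result holds for all n ≥ 1.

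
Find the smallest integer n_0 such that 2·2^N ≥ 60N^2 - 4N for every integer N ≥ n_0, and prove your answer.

n_0 = 13

At N = 12: 8192 < 8592, so the inequality fails and n_0 ≥ 13. We prove 2·2^N ≥ 60N^2 - 4N for all N ≥ 13.
For the base case N = 13: 2·2^N = 16384 and 60N^2 - 4N = 10088, so 16384 ≥ 10088.
Inductive step: assume the claim holds for N = j, so 2·2^j ≥ 60j^2 - 4j.
Then 2·2^(j + 1) = 2·(2·2^j) ≥ 2·(60j^2 - 4j).
Also, for j ≥ 13 we have 2·(60j^2 - 4j) ≥ 60(j+1)^2 - 4(j+1), since 2·(60j^2 - 4j) − (60(j+1)^2 - 4(j+1)) = 60j^2 - 124j - 56, which is nonnegative for all j ≥ 13.
Combining, 2·2^(j + 1) ≥ 60(j+1)^2 - 4(j+1).
This completes the induction.
Hence the smallest such n_0 is 13.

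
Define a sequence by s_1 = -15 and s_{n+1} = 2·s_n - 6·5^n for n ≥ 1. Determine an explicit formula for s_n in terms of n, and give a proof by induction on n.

Computing the first terms: s_1 = -15, s_2 = -60, s_3 = -270. This suggests s_n = -5·2^(n - 1) - 2·5^n.
Base case (n = 1): the formula gives -15 = -15 = s_1.
Inductive step: assume the claim holds for n = i, so s_i = -5·2^(i - 1) - 2·5^i.
Then s_{i+1} = 2·s_i - 6·5^i = 2·(-5·2^(i - 1) - 2·5^i) - 6·5^i = -5·2^i - 2·5^(i + 1) = -5·2^((i+1) - 1) - 2·5^(i+1),
which is the claimed formula at n = i+1.
By induction, the statement is established for all n ≥ 1.

s_n = -5·2^(n - 1) - 2·5^n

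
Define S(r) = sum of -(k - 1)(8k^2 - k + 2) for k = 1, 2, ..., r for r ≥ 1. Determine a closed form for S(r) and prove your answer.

S(r) = -r(r - 1)(2r^2 + 3r + 2)

We claim S(r) = -r(r - 1)(2r^2 + 3r + 2) for all r ≥ 1.
When r = 1: S(1) = 0, and the closed form gives 0. They agree.
Inductive step: assume the claim holds for r = k, so S(k) = k(-2k^3 - k^2 + k + 2).
Then S(k+1) = S(k) + (-k(-k + 8(k + 1)^2 + 1)) = (k(-2k^3 - k^2 + k + 2)) + (-k(-k + 8(k + 1)^2 + 1)).
Simplifying, S(k+1) = -k(k + 1)(2k^2 + 7k + 7) = -(k+1)((k+1) - 1)(2(k+1)^2 + 3(k+1) + 2),
which is the closed form with r = k+1.
By the principle of mathematical induction, the result holds for all r ≥ 1.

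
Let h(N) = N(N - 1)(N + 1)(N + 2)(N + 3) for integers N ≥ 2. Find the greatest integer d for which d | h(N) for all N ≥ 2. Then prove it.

Computing the first values: h(2) = 120 and h(3) = 720; gcd(120, 720) = 120, so d ≤ 120.
We prove 120 | N(N - 1)(N + 1)(N + 2)(N + 3) for all N ≥ 2 by induction on N.
Base step (N = 2): h(2) = 120 = 120·(1), so 120 | h(2).
Inductive step: assume the claim holds for N = k, i.e. 120 | h(k). Then
h(k+1) − h(k) = k·(k+1)·(k+2)·(k+3)·(k+4) − (k-1)·k·(k+1)·(k+2)·(k+3) = k·(k+1)·(k+2)·(k+3)·[(k+4) − (k-1)] = 5·k·(k+1)·(k+2)·(k+3). The product of 4 consecutive integers is divisible by (4)! = 24, so h(k+1) − h(k) is divisible by 5·24 = 120. By the inductive hypothesis 120 | h(k), hence 120 | h(k+1).
This completes the induction.
Therefore the largest such d is 120.

d = 120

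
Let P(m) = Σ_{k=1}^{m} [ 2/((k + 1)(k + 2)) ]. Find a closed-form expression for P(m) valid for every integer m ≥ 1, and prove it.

We claim P(m) = m/(m + 2) for all m ≥ 1.
Base case (m = 1): P(1) = 1/3, and the closed form gives 1/3. They agree.
Suppose the result is true for m = k, so P(k) = k/(k + 2).
Then P(k+1) = P(k) + (2/((k + 2)(k + 3))) = (k/(k + 2)) + (2/((k + 2)(k + 3))).
Simplifying, P(k+1) = (k + 1)/(k + 3) = (k+1)/((k+1) + 2),
which is the closed form with m = k+1.
By the principle of mathematical induction, the result holds for all m ≥ 1.

P(m) = m/(m + 2)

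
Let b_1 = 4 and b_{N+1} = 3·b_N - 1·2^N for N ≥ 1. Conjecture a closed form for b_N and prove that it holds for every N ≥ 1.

Computing the first terms: b_1 = 4, b_2 = 10, b_3 = 26. This suggests b_N = 2^N + 2·3^(N - 1).
For the base case N = 1: the formula gives 4 = 4 = b_1.
Suppose the result is true for N = r, so b_r = 2^r + 2·3^(r - 1).
Then b_{r+1} = 3·b_r - 1·2^r = 3·(2^r + 2·3^(r - 1)) - 1·2^r = 2^(r + 1) + 2·3^r = 2^(r+1) + 2·3^((r+1) - 1),
which is the claimed formula at N = r+1.
By induction, the statement is established for all N ≥ 1.

b_N = 2^N + 2·3^(N - 1)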